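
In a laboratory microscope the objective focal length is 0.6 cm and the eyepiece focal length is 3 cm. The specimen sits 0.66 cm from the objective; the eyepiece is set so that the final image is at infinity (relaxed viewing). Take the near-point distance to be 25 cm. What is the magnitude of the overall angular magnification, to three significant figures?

83.3

Objective: 1/d_i = 1/f_obj - 1/d_o = 1/0.6 - 1/0.66 = 0.15152 cm^-1, so d_i = 6.600 cm.
m_obj = -d_i/d_o = -6.600/0.66 = -10.000.
Eyepiece angular magnification (image at infinity): M_eye = D/f_e = 25/3 = 8.333.
Overall M = m_obj x M_eye = (-10.000)(8.333) = -83.33.
|M| = 83.33.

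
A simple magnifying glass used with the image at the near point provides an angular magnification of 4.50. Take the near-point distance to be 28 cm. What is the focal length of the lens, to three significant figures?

8.00 cm

For the image at the near point, M = 1 + D/f.
f = D/(M - 1) = 28/(4.5 - 1) = 8.000 cm.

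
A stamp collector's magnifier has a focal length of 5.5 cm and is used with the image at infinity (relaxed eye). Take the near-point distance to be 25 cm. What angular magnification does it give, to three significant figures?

M = D/f = 25/5.5 = 4.545.

4.55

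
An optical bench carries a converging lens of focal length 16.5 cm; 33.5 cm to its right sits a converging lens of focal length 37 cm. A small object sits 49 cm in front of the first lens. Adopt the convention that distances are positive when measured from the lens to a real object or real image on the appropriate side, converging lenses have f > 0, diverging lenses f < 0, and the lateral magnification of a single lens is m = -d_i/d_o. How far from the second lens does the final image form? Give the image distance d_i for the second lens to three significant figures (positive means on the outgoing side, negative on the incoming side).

Applying the thin-lens equation to the first lens, 1/16.5 = 1/49 + 1/d_i1, which gives d_i1 = 24.877 cm.
That image sits 8.623 cm in front of the second lens, so d_o2 = 8.623 cm.
Applying the thin-lens equation again with f_2 = 37 cm and d_o2 = 8.623 cm gives d_i2 = -11.243 cm.

-11.2 cm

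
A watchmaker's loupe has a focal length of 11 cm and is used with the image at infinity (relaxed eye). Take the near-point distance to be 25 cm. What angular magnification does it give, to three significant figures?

M = D/f = 25/11 = 2.273.

2.27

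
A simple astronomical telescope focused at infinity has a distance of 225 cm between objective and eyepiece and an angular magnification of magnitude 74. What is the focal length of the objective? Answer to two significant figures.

220 cm

In normal adjustment the tube length equals f_obj + f_eye and |M| = f_obj/f_eye.
So f_obj = 74 f_eye and 74 f_eye + f_eye = 225 cm, giving f_eye = 225/75 = 3.000 cm and f_obj = 222.000 cm.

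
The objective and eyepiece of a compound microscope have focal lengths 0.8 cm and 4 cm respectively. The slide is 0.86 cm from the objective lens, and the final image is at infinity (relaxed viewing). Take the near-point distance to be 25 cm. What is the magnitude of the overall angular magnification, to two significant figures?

83

Objective: 1/d_i = 1/f_obj - 1/d_o = 1/0.8 - 1/0.86 = 0.08721 cm^-1, so d_i = 11.467 cm.
m_obj = -d_i/d_o = -11.467/0.86 = -13.333.
Eyepiece angular magnification (image at infinity): M_eye = D/f_e = 25/4 = 6.250.
Overall M = m_obj x M_eye = (-13.333)(6.250) = -83.33.
|M| = 83.33.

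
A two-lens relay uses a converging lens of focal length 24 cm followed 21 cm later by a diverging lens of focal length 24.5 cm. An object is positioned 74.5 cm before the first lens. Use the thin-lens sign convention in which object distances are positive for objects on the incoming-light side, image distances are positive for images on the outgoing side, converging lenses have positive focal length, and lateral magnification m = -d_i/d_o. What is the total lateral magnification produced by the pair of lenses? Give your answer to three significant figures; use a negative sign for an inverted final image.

-1.15

Lens 1: 1/d_i1 = 1/f_1 - 1/d_o1 = 1/24 - 1/74.5 = 0.02824 cm^-1, so d_i1 = 35.406 cm.
m_1 = -(35.406)/74.5 = -0.4752.
This image would form 35.406 cm past lens 1, i.e. 14.406 cm beyond lens 2, so it is a virtual object for lens 2: d_o2 = 21 - 35.406 = -14.406 cm.
Lens 2: 1/d_i2 = 1/f_2 - 1/d_o2 = 1/(-24.5) - 1/(-14.406) = 0.02860 cm^-1, so d_i2 = 34.966 cm.
m_2 = -(34.966)/(-14.406) = 2.4272.
The system's lateral magnification is m_1 m_2 = (-0.4752)(2.4272) = -1.1535.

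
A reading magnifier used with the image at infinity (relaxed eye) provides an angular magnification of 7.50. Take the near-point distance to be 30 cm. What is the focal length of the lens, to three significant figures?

For the image at infinity, M = D/f.
f = D/M = 30/7.5 = 4.000 cm.

4.00 cm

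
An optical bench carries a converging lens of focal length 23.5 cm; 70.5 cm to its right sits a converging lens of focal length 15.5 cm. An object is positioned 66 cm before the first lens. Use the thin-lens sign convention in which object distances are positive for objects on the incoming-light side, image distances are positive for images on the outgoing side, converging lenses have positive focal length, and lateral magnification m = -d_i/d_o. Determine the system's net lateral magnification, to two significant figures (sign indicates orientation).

Applying the thin-lens equation to the first lens, 1/23.5 = 1/66 + 1/d_i1, which gives d_i1 = 36.494 cm.
Its lateral magnification is m_1 = -d_i1/d_o1 = -(36.494)/66 = -0.5529.
Object distance for lens 2: d_o2 = 70.5 - 36.494 = 34.006 cm.
Applying the thin-lens equation again with f_2 = 15.5 cm and d_o2 = 34.006 cm gives d_i2 = 28.482 cm.
m_2 = -(28.482)/(34.006) = -0.8376.
Total m = m_1 x m_2 = (-0.5529)(-0.8376) = 0.4631.

0.46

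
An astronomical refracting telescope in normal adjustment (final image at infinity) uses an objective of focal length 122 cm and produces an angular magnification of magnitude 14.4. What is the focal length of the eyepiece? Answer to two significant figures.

|M| = f_obj/f_eye, so f_eye = f_obj/|M| = 122/14.4 = 8.472 cm.

8.5 cm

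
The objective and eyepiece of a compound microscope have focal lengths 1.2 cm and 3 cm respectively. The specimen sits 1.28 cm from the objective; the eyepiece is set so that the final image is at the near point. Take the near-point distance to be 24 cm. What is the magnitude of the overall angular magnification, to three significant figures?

135

Objective: 1/d_i = 1/f_obj - 1/d_o = 1/1.2 - 1/1.28 = 0.05208 cm^-1, so d_i = 19.200 cm.
m_obj = -d_i/d_o = -19.200/1.28 = -15.000.
Eyepiece angular magnification (image at near point): M_eye = 1 + D/f_e = 1 + 24/3 = 9.000.
Overall M = m_obj x M_eye = (-15.000)(9.000) = -135.00.
|M| = 135.00.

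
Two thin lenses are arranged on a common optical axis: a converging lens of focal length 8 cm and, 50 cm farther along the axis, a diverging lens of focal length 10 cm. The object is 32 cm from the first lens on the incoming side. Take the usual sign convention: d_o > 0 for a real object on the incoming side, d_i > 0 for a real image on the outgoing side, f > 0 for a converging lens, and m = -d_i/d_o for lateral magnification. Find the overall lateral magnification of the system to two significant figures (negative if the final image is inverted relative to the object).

-0.068

Applying the thin-lens equation to the first lens, 1/8 = 1/32 + 1/d_i1, which gives d_i1 = 10.667 cm.
Its lateral magnification is m_1 = -d_i1/d_o1 = -(10.667)/32 = -0.3333.
Object distance for lens 2: d_o2 = 50 - 10.667 = 39.333 cm.
Applying the thin-lens equation again with f_2 = -10 cm and d_o2 = 39.333 cm gives d_i2 = -7.973 cm.
m_2 = -(-7.973)/(39.333) = 0.2027.
Total m = m_1 x m_2 = (-0.3333)(0.2027) = -0.0676.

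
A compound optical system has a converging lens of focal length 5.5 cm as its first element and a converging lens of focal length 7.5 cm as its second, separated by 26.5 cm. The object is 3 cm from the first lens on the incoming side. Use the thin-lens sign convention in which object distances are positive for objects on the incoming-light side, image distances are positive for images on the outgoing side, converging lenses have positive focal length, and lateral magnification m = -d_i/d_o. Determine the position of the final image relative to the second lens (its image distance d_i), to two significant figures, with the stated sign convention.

Applying the thin-lens equation to the first lens, 1/5.5 = 1/3 + 1/d_i1, which gives d_i1 = -6.600 cm.
The intermediate image is virtual, 6.600 cm to the left of lens 1, so d_o2 = L - d_i1 = 26.5 - (-6.600) = 33.100 cm.
Applying the thin-lens equation again with f_2 = 7.5 cm and d_o2 = 33.100 cm gives d_i2 = 9.697 cm.

9.7 cm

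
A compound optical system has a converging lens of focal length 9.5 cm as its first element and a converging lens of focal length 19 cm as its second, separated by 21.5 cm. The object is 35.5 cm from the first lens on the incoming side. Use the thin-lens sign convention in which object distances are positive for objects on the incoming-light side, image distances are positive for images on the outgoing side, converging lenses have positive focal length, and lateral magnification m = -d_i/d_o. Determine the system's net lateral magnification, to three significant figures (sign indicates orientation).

First lens: d_i1 = 1/(1/9.5 - 1/35.5) = 12.971 cm.
m_1 = -(12.971)/35.5 = -0.3654.
Object distance for lens 2: d_o2 = 21.5 - 12.971 = 8.529 cm.
Second lens: d_i2 = 1/(1/19 - 1/(8.529)) = -15.476 cm.
m_2 = -(-15.476)/(8.529) = 1.8145.
The system's lateral magnification is m_1 m_2 = (-0.3654)(1.8145) = -0.6630.

-0.663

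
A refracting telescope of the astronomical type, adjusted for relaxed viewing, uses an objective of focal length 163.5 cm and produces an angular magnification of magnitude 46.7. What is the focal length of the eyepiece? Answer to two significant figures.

|M| = f_obj/f_eye, so f_eye = f_obj/|M| = 163.5/46.7 = 3.501 cm.

3.5 cm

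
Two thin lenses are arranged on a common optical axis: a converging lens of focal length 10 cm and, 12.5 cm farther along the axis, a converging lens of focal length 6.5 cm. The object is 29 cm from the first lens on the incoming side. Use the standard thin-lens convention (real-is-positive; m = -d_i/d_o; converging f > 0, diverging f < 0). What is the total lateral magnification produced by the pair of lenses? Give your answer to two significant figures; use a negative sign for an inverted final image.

-0.37

Lens 1: 1/d_i1 = 1/f_1 - 1/d_o1 = 1/10 - 1/29 = 0.06552 cm^-1, so d_i1 = 15.263 cm.
m_1 = -(15.263)/29 = -0.5263.
Since 15.263 cm > 12.5 cm, the first image lies past the second lens and serves as a virtual object: d_o2 = L - d_i1 = -2.763 cm.
Lens 2: 1/d_i2 = 1/f_2 - 1/d_o2 = 1/6.5 - 1/(-2.763) = 0.51575 cm^-1, so d_i2 = 1.939 cm.
m_2 = -(1.939)/(-2.763) = 0.7017.
The system's lateral magnification is m_1 m_2 = (-0.5263)(0.7017) = -0.3693.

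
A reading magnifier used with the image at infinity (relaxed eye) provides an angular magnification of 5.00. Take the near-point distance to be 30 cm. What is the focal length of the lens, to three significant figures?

6.00 cm

For the image at infinity, M = D/f.
f = D/M = 30/5.0 = 6.000 cm.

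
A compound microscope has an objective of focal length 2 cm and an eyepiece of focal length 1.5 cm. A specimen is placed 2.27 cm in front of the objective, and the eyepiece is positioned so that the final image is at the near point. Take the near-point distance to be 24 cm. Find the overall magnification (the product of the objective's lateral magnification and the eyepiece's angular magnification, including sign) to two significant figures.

-130

Objective: 1/d_i = 1/f_obj - 1/d_o = 1/2 - 1/2.27 = 0.05947 cm^-1, so d_i = 16.815 cm.
m_obj = -d_i/d_o = -16.815/2.27 = -7.407.
Eyepiece angular magnification (image at near point): M_eye = 1 + D/f_e = 1 + 24/1.5 = 17.000.
Overall M = m_obj x M_eye = (-7.407)(17.000) = -125.93.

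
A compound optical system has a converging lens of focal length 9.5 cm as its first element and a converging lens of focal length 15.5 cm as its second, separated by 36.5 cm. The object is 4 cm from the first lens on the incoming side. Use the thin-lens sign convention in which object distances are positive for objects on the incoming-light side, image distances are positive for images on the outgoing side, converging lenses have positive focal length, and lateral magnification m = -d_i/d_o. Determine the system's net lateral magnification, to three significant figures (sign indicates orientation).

Applying the thin-lens equation to the first lens, 1/9.5 = 1/4 + 1/d_i1, which gives d_i1 = -6.909 cm.
Its lateral magnification is m_1 = -d_i1/d_o1 = -(-6.909)/4 = 1.7273.
The intermediate image is virtual, 6.909 cm to the left of lens 1, so d_o2 = L - d_i1 = 36.5 - (-6.909) = 43.409 cm.
Applying the thin-lens equation again with f_2 = 15.5 cm and d_o2 = 43.409 cm gives d_i2 = 24.108 cm.
m_2 = -(24.108)/(43.409) = -0.5554.
Overall magnification: m = m_1 m_2 = -0.9593.

-0.959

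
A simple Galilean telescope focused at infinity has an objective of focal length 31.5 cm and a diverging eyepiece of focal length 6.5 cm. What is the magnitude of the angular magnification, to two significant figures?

|M| = f_obj/|f_eye| = 31.5/6.5 = 4.846.

4.8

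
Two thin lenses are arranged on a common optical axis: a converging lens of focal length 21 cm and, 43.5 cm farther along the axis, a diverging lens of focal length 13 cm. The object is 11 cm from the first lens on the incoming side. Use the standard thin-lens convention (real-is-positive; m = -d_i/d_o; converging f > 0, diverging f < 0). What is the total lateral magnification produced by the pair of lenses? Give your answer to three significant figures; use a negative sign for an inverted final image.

0.343

Applying the thin-lens equation to the first lens, 1/21 = 1/11 + 1/d_i1, which gives d_i1 = -23.100 cm.
Its lateral magnification is m_1 = -d_i1/d_o1 = -(-23.100)/11 = 2.1000.
The intermediate image is virtual, 23.100 cm to the left of lens 1, so d_o2 = L - d_i1 = 43.5 - (-23.100) = 66.600 cm.
Applying the thin-lens equation again with f_2 = -13 cm and d_o2 = 66.600 cm gives d_i2 = -10.877 cm.
m_2 = -(-10.877)/(66.600) = 0.1633.
Overall magnification: m = m_1 m_2 = 0.3430.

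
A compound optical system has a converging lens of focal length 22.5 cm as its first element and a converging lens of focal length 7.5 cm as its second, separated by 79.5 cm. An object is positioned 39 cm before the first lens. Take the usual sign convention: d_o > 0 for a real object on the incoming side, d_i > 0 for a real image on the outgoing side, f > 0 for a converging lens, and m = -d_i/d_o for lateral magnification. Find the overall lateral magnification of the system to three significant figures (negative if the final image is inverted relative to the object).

0.543

Applying the thin-lens equation to the first lens, 1/22.5 = 1/39 + 1/d_i1, which gives d_i1 = 53.182 cm.
Its lateral magnification is m_1 = -d_i1/d_o1 = -(53.182)/39 = -1.3636.
Object distance for lens 2: d_o2 = 79.5 - 53.182 = 26.318 cm.
Applying the thin-lens equation again with f_2 = 7.5 cm and d_o2 = 26.318 cm gives d_i2 = 10.489 cm.
m_2 = -(10.489)/(26.318) = -0.3986.
Total m = m_1 x m_2 = (-1.3636)(-0.3986) = 0.5435.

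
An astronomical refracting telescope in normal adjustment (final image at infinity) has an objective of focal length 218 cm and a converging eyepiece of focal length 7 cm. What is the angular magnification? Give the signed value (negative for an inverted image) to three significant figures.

-31.1

M = -f_obj/f_eye = -218/(7) = -31.143.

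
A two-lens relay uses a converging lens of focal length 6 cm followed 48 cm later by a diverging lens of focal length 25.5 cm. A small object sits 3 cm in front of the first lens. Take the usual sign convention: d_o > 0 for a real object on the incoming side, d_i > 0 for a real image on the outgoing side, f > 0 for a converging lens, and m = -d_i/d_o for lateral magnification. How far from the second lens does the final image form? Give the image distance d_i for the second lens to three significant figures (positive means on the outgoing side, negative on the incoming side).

Lens 1: 1/d_i1 = 1/f_1 - 1/d_o1 = 1/6 - 1/3 = -0.16667 cm^-1, so d_i1 = -6.000 cm.
The intermediate image is virtual, 6.000 cm to the left of lens 1, so d_o2 = L - d_i1 = 48 - (-6.000) = 54.000 cm.
Lens 2: 1/d_i2 = 1/f_2 - 1/d_o2 = 1/(-25.5) - 1/(54.000) = -0.05773 cm^-1, so d_i2 = -17.321 cm.

-17.3 cm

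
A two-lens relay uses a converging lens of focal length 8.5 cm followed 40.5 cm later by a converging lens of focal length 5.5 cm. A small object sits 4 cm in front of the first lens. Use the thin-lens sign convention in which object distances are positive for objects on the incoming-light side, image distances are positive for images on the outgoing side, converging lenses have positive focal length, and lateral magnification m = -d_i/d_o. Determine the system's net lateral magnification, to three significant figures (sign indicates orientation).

First lens: d_i1 = 1/(1/8.5 - 1/4) = -7.556 cm.
m_1 = -(-7.556)/4 = 1.8889.
With d_i1 < 0 the first image is virtual and lies on the object side; the object distance for lens 2 is d_o2 = 40.5 - (-7.556) = 48.056 cm.
Second lens: d_i2 = 1/(1/5.5 - 1/(48.056)) = 6.211 cm.
m_2 = -(6.211)/(48.056) = -0.1292.
The system's lateral magnification is m_1 m_2 = (1.8889)(-0.1292) = -0.2441.

-0.244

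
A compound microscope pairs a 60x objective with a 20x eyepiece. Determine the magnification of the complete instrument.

1200

The overall magnification of a compound microscope is the product of the objective and eyepiece magnifications:
M = M_obj x M_eye = 60 x 20 = 1200.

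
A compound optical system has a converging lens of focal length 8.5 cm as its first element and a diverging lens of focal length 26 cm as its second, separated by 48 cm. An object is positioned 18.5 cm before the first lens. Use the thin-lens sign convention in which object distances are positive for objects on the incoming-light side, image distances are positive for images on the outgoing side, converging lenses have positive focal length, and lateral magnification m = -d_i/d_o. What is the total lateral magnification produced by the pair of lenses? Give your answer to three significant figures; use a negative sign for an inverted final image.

-0.379

First lens: d_i1 = 1/(1/8.5 - 1/18.5) = 15.725 cm.
m_1 = -(15.725)/18.5 = -0.8500.
That image sits 32.275 cm in front of the second lens, so d_o2 = 32.275 cm.
Second lens: d_i2 = 1/(1/(-26) - 1/(32.275)) = -14.400 cm.
m_2 = -(-14.400)/(32.275) = 0.4462.
Total m = m_1 x m_2 = (-0.8500)(0.4462) = -0.3792.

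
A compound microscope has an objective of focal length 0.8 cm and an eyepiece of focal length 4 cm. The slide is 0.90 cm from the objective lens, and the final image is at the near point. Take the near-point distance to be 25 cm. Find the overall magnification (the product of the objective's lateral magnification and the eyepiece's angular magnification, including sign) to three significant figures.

Objective: 1/d_i = 1/f_obj - 1/d_o = 1/0.8 - 1/0.90 = 0.13889 cm^-1, so d_i = 7.200 cm.
m_obj = -d_i/d_o = -7.200/0.90 = -8.000.
Eyepiece angular magnification (image at near point): M_eye = 1 + D/f_e = 1 + 25/4 = 7.250.
Overall M = m_obj x M_eye = (-8.000)(7.250) = -58.00.

-58.0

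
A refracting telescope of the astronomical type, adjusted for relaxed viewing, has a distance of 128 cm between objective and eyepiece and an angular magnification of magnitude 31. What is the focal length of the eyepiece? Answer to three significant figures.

4.00 cm

In normal adjustment the tube length equals f_obj + f_eye and |M| = f_obj/f_eye.
So f_obj = 31 f_eye and 31 f_eye + f_eye = 128 cm, giving f_eye = 128/32 = 4.000 cm and f_obj = 124.000 cm.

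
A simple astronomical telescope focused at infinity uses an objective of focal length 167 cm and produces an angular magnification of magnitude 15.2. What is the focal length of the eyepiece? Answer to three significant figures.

11.0 cm

|M| = f_obj/f_eye, so f_eye = f_obj/|M| = 167/15.2 = 10.987 cm.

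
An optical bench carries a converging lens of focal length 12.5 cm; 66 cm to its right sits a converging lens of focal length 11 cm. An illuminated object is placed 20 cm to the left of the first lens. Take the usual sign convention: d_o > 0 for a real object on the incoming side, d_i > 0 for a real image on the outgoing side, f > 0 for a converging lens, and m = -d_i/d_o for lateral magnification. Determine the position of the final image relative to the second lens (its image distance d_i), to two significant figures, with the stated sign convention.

17 cm

Lens 1: 1/d_i1 = 1/f_1 - 1/d_o1 = 1/12.5 - 1/20 = 0.03000 cm^-1, so d_i1 = 33.333 cm.
That image sits 32.667 cm in front of the second lens, so d_o2 = 32.667 cm.
Lens 2: 1/d_i2 = 1/f_2 - 1/d_o2 = 1/11 - 1/(32.667) = 0.06030 cm^-1, so d_i2 = 16.585 cm.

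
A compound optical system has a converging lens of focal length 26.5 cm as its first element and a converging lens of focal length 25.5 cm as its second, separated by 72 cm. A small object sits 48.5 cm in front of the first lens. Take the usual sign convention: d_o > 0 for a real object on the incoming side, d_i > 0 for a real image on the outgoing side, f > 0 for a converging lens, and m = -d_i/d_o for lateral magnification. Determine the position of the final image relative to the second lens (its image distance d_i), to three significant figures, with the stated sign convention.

-29.0 cm

Applying the thin-lens equation to the first lens, 1/26.5 = 1/48.5 + 1/d_i1, which gives d_i1 = 58.420 cm.
The intermediate image is 58.420 cm to the right of lens 1, so d_o2 = L - d_i1 = 72 - 58.420 = 13.580 cm.
Applying the thin-lens equation again with f_2 = 25.5 cm and d_o2 = 13.580 cm gives d_i2 = -29.049 cm.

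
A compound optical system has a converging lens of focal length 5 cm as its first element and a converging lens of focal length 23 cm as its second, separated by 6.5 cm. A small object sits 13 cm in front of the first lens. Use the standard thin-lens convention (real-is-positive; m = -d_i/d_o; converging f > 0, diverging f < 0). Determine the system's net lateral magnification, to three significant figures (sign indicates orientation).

Lens 1: 1/d_i1 = 1/f_1 - 1/d_o1 = 1/5 - 1/13 = 0.12308 cm^-1, so d_i1 = 8.125 cm.
m_1 = -(8.125)/13 = -0.6250.
Since 8.125 cm > 6.5 cm, the first image lies past the second lens and serves as a virtual object: d_o2 = L - d_i1 = -1.625 cm.
Lens 2: 1/d_i2 = 1/f_2 - 1/d_o2 = 1/23 - 1/(-1.625) = 0.65886 cm^-1, so d_i2 = 1.518 cm.
m_2 = -(1.518)/(-1.625) = 0.9340.
Total m = m_1 x m_2 = (-0.6250)(0.9340) = -0.5838.

-0.584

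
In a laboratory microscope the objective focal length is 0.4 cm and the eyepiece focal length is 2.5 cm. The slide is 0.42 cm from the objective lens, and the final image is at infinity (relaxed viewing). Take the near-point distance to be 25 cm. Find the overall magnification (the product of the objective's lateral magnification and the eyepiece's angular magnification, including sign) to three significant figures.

-200

Objective: 1/d_i = 1/f_obj - 1/d_o = 1/0.4 - 1/0.42 = 0.11905 cm^-1, so d_i = 8.400 cm.
m_obj = -d_i/d_o = -8.400/0.42 = -20.000.
Eyepiece angular magnification (image at infinity): M_eye = D/f_e = 25/2.5 = 10.000.
Overall M = m_obj x M_eye = (-20.000)(10.000) = -200.00.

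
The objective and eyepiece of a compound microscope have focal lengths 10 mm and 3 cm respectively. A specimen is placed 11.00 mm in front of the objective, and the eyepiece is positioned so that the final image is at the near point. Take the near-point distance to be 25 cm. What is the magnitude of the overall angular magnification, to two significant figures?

93

Convert to cm: f_obj = 10 mm = 1 cm; d_o = 11.00 mm = 1.10 cm.
Objective: 1/d_i = 1/f_obj - 1/d_o = 1/1 - 1/1.10 = 0.09091 cm^-1, so d_i = 11.000 cm.
m_obj = -d_i/d_o = -11.000/1.10 = -10.000.
Eyepiece angular magnification (image at near point): M_eye = 1 + D/f_e = 1 + 25/3 = 9.333.
Overall M = m_obj x M_eye = (-10.000)(9.333) = -93.33.
|M| = 93.33.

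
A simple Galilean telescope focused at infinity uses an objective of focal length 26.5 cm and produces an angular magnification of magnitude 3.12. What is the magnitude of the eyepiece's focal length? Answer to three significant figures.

|M| = f_obj/|f_eye|, so |f_eye| = f_obj/|M| = 26.5/3.12 = 8.494 cm.
(The eyepiece is diverging, so its signed focal length is -8.494 cm.)

8.49 cm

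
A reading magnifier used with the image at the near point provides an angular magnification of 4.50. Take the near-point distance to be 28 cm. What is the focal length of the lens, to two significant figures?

8.0 cm

For the image at the near point, M = 1 + D/f.
f = D/(M - 1) = 28/(4.5 - 1) = 8.000 cm.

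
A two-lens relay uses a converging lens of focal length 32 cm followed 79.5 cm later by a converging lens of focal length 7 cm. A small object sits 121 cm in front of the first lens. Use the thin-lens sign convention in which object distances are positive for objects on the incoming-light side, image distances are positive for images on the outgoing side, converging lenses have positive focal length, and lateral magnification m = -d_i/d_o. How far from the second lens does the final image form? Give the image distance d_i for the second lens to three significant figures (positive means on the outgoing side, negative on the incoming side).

8.69 cm

Lens 1: 1/d_i1 = 1/f_1 - 1/d_o1 = 1/32 - 1/121 = 0.02299 cm^-1, so d_i1 = 43.506 cm.
That image sits 35.994 cm in front of the second lens, so d_o2 = 35.994 cm.
Lens 2: 1/d_i2 = 1/f_2 - 1/d_o2 = 1/7 - 1/(35.994) = 0.11508 cm^-1, so d_i2 = 8.690 cm.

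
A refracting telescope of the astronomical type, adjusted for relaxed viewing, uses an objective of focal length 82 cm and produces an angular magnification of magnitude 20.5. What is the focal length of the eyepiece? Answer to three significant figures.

|M| = f_obj/f_eye, so f_eye = f_obj/|M| = 82/20.5 = 4.000 cm.

4.00 cm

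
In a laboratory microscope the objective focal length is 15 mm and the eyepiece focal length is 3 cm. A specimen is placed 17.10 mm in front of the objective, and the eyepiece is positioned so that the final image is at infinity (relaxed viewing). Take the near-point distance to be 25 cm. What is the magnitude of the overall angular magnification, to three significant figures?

59.5

Convert to cm: f_obj = 15 mm = 1.5 cm; d_o = 17.10 mm = 1.71 cm.
Objective: 1/d_i = 1/f_obj - 1/d_o = 1/1.5 - 1/1.71 = 0.08187 cm^-1, so d_i = 12.214 cm.
m_obj = -d_i/d_o = -12.214/1.71 = -7.143.
Eyepiece angular magnification (image at infinity): M_eye = D/f_e = 25/3 = 8.333.
Overall M = m_obj x M_eye = (-7.143)(8.333) = -59.52.
|M| = 59.52.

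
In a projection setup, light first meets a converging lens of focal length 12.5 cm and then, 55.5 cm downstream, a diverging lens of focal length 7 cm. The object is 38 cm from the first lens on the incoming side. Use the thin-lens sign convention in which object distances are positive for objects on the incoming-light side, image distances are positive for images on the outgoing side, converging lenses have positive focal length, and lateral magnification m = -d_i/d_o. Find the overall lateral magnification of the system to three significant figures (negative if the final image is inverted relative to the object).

-0.0782

Applying the thin-lens equation to the first lens, 1/12.5 = 1/38 + 1/d_i1, which gives d_i1 = 18.627 cm.
Its lateral magnification is m_1 = -d_i1/d_o1 = -(18.627)/38 = -0.4902.
Object distance for lens 2: d_o2 = 55.5 - 18.627 = 36.873 cm.
Applying the thin-lens equation again with f_2 = -7 cm and d_o2 = 36.873 cm gives d_i2 = -5.883 cm.
m_2 = -(-5.883)/(36.873) = 0.1596.
Overall magnification: m = m_1 m_2 = -0.0782.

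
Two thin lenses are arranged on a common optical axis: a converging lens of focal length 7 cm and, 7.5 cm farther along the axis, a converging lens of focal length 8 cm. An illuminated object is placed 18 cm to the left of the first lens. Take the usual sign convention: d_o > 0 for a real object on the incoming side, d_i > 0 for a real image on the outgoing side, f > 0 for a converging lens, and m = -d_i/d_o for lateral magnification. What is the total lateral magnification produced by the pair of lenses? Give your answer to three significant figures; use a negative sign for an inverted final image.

Applying the thin-lens equation to the first lens, 1/7 = 1/18 + 1/d_i1, which gives d_i1 = 11.455 cm.
Its lateral magnification is m_1 = -d_i1/d_o1 = -(11.455)/18 = -0.6364.
This image would form 11.455 cm past lens 1, i.e. 3.955 cm beyond lens 2, so it is a virtual object for lens 2: d_o2 = 7.5 - 11.455 = -3.955 cm.
Applying the thin-lens equation again with f_2 = 8 cm and d_o2 = -3.955 cm gives d_i2 = 2.646 cm.
m_2 = -(2.646)/(-3.955) = 0.6692.
Overall magnification: m = m_1 m_2 = -0.4259.

-0.426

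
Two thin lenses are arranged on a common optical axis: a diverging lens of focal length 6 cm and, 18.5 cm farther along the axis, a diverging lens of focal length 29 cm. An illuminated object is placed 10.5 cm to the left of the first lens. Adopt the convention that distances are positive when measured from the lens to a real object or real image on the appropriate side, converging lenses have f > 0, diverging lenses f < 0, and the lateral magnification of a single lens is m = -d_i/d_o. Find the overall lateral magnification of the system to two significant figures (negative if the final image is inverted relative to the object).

0.21

First lens: d_i1 = 1/(1/(-6) - 1/10.5) = -3.818 cm.
m_1 = -(-3.818)/10.5 = 0.3636.
With d_i1 < 0 the first image is virtual and lies on the object side; the object distance for lens 2 is d_o2 = 18.5 - (-3.818) = 22.318 cm.
Second lens: d_i2 = 1/(1/(-29) - 1/(22.318)) = -12.612 cm.
m_2 = -(-12.612)/(22.318) = 0.5651.
Overall magnification: m = m_1 m_2 = 0.2055.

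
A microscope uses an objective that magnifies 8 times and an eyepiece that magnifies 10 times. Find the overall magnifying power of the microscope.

The overall magnification of a compound microscope is the product of the objective and eyepiece magnifications:
M = M_obj x M_eye = 8 x 10 = 80.

80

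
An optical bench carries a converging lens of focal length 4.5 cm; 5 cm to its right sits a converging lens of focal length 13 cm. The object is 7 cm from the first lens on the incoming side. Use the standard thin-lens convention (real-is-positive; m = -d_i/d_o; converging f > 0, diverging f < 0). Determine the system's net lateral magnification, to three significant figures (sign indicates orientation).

First lens: d_i1 = 1/(1/4.5 - 1/7) = 12.600 cm.
m_1 = -(12.600)/7 = -1.8000.
Since 12.600 cm > 5 cm, the first image lies past the second lens and serves as a virtual object: d_o2 = L - d_i1 = -7.600 cm.
Second lens: d_i2 = 1/(1/13 - 1/(-7.600)) = 4.796 cm.
m_2 = -(4.796)/(-7.600) = 0.6311.
Overall magnification: m = m_1 m_2 = -1.1359.

-1.14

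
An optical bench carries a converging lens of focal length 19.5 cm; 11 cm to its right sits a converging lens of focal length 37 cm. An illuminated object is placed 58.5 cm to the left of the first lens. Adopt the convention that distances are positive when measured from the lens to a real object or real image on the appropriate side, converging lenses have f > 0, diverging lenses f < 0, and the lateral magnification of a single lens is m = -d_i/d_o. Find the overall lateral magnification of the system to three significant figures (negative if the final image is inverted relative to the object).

Lens 1: 1/d_i1 = 1/f_1 - 1/d_o1 = 1/19.5 - 1/58.5 = 0.03419 cm^-1, so d_i1 = 29.250 cm.
m_1 = -(29.250)/58.5 = -0.5000.
Since 29.250 cm > 11 cm, the first image lies past the second lens and serves as a virtual object: d_o2 = L - d_i1 = -18.250 cm.
Lens 2: 1/d_i2 = 1/f_2 - 1/d_o2 = 1/37 - 1/(-18.250) = 0.08182 cm^-1, so d_i2 = 12.222 cm.
m_2 = -(12.222)/(-18.250) = 0.6697.
The system's lateral magnification is m_1 m_2 = (-0.5000)(0.6697) = -0.3348.

-0.335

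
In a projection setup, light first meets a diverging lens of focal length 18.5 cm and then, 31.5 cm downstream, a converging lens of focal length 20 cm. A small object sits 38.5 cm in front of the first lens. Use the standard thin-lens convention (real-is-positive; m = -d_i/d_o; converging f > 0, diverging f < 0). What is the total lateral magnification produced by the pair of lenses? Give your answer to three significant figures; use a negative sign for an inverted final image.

First lens: d_i1 = 1/(1/(-18.5) - 1/38.5) = -12.496 cm.
m_1 = -(-12.496)/38.5 = 0.3246.
With d_i1 < 0 the first image is virtual and lies on the object side; the object distance for lens 2 is d_o2 = 31.5 - (-12.496) = 43.996 cm.
Second lens: d_i2 = 1/(1/20 - 1/(43.996)) = 36.670 cm.
m_2 = -(36.670)/(43.996) = -0.8335.
Overall magnification: m = m_1 m_2 = -0.2705.

-0.271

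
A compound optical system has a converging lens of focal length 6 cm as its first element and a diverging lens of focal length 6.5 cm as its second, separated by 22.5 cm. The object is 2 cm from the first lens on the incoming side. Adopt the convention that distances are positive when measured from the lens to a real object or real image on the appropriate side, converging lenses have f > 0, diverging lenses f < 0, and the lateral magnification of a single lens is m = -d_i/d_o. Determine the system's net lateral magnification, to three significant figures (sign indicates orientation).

Applying the thin-lens equation to the first lens, 1/6 = 1/2 + 1/d_i1, which gives d_i1 = -3.000 cm.
Its lateral magnification is m_1 = -d_i1/d_o1 = -(-3.000)/2 = 1.5000.
With d_i1 < 0 the first image is virtual and lies on the object side; the object distance for lens 2 is d_o2 = 22.5 - (-3.000) = 25.500 cm.
Applying the thin-lens equation again with f_2 = -6.5 cm and d_o2 = 25.500 cm gives d_i2 = -5.180 cm.
m_2 = -(-5.180)/(25.500) = 0.2031.
Total m = m_1 x m_2 = (1.5000)(0.2031) = 0.3047.

0.305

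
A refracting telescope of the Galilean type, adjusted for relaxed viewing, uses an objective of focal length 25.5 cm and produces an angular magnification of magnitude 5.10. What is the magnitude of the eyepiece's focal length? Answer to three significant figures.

|M| = f_obj/|f_eye|, so |f_eye| = f_obj/|M| = 25.5/5.1 = 5.000 cm.
(The eyepiece is diverging, so its signed focal length is -5.000 cm.)

5.00 cm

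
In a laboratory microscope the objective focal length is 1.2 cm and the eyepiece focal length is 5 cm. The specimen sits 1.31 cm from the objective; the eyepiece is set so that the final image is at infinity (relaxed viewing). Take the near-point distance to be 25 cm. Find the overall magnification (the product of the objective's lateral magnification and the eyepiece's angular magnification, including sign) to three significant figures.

-54.5

Objective: 1/d_i = 1/f_obj - 1/d_o = 1/1.2 - 1/1.31 = 0.06997 cm^-1, so d_i = 14.291 cm.
m_obj = -d_i/d_o = -14.291/1.31 = -10.909.
Eyepiece angular magnification (image at infinity): M_eye = D/f_e = 25/5 = 5.000.
Overall M = m_obj x M_eye = (-10.909)(5.000) = -54.55.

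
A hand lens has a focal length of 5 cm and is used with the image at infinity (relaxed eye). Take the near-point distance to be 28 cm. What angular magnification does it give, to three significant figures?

M = D/f = 28/5 = 5.600.

5.60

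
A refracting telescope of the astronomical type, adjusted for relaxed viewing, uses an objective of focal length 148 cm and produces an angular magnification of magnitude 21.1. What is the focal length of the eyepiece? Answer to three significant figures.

7.01 cm

|M| = f_obj/f_eye, so f_eye = f_obj/|M| = 148/21.1 = 7.014 cm.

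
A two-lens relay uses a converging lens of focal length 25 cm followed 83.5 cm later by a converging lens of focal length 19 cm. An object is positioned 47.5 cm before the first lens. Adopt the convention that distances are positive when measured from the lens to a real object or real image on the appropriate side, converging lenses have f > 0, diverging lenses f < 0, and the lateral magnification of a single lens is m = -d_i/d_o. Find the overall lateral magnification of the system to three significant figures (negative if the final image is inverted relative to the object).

Applying the thin-lens equation to the first lens, 1/25 = 1/47.5 + 1/d_i1, which gives d_i1 = 52.778 cm.
Its lateral magnification is m_1 = -d_i1/d_o1 = -(52.778)/47.5 = -1.1111.
The intermediate image is 52.778 cm to the right of lens 1, so d_o2 = L - d_i1 = 83.5 - 52.778 = 30.722 cm.
Applying the thin-lens equation again with f_2 = 19 cm and d_o2 = 30.722 cm gives d_i2 = 49.796 cm.
m_2 = -(49.796)/(30.722) = -1.6209.
Total m = m_1 x m_2 = (-1.1111)(-1.6209) = 1.8009.

1.80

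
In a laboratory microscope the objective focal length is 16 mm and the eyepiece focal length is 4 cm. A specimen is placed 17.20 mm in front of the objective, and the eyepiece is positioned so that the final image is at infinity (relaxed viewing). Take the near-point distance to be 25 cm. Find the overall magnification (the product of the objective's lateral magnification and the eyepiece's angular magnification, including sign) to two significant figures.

-83

Convert to cm: f_obj = 16 mm = 1.6 cm; d_o = 17.20 mm = 1.72 cm.
Objective: 1/d_i = 1/f_obj - 1/d_o = 1/1.6 - 1/1.72 = 0.04360 cm^-1, so d_i = 22.933 cm.
m_obj = -d_i/d_o = -22.933/1.72 = -13.333.
Eyepiece angular magnification (image at infinity): M_eye = D/f_e = 25/4 = 6.250.
Overall M = m_obj x M_eye = (-13.333)(6.250) = -83.33.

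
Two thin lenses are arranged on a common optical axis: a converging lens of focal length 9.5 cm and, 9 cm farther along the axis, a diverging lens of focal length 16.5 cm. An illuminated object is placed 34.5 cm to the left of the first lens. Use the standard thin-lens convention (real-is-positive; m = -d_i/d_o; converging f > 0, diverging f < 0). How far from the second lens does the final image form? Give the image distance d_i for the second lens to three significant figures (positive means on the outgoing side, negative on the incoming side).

First lens: d_i1 = 1/(1/9.5 - 1/34.5) = 13.110 cm.
Since 13.110 cm > 9 cm, the first image lies past the second lens and serves as a virtual object: d_o2 = L - d_i1 = -4.110 cm.
Second lens: d_i2 = 1/(1/(-16.5) - 1/(-4.110)) = 5.473 cm.

5.47 cm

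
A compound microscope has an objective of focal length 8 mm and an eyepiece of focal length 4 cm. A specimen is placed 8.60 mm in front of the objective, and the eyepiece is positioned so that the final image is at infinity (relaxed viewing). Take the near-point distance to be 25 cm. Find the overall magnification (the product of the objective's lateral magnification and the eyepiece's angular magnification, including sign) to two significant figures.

-83

Convert to cm: f_obj = 8 mm = 0.8 cm; d_o = 8.60 mm = 0.86 cm.
Objective: 1/d_i = 1/f_obj - 1/d_o = 1/0.8 - 1/0.86 = 0.08721 cm^-1, so d_i = 11.467 cm.
m_obj = -d_i/d_o = -11.467/0.86 = -13.333.
Eyepiece angular magnification (image at infinity): M_eye = D/f_e = 25/4 = 6.250.
Overall M = m_obj x M_eye = (-13.333)(6.250) = -83.33.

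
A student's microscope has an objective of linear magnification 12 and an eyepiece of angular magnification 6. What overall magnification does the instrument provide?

The overall magnification of a compound microscope is the product of the objective and eyepiece magnifications:
M = M_obj x M_eye = 12 x 6 = 72.

72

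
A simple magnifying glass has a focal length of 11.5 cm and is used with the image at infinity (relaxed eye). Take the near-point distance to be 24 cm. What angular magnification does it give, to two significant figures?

2.1

M = D/f = 24/11.5 = 2.087.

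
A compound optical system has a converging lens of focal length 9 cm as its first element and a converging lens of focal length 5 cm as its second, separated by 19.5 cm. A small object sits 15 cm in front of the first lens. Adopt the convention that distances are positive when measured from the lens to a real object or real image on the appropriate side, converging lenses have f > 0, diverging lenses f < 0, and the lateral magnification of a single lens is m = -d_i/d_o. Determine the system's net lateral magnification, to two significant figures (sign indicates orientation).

-0.94

First lens: d_i1 = 1/(1/9 - 1/15) = 22.500 cm.
m_1 = -(22.500)/15 = -1.5000.
This image would form 22.500 cm past lens 1, i.e. 3.000 cm beyond lens 2, so it is a virtual object for lens 2: d_o2 = 19.5 - 22.500 = -3.000 cm.
Second lens: d_i2 = 1/(1/5 - 1/(-3.000)) = 1.875 cm.
m_2 = -(1.875)/(-3.000) = 0.6250.
The system's lateral magnification is m_1 m_2 = (-1.5000)(0.6250) = -0.9375.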